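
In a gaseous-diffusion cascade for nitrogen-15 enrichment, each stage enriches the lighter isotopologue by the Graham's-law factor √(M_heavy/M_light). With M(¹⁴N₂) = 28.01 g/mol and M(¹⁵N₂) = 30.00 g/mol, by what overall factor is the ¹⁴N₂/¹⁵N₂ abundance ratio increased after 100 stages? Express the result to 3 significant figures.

The single-stage factor is √(M_heavy/M_light), so 100 stages give [√(30.00/28.01)]^100 = (30.00/28.01)^(100/2).
= 1.07105^50 = 30.9.

30.9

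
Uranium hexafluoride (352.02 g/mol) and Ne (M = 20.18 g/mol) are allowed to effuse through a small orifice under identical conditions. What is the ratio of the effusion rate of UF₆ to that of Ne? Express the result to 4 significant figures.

0.2394

From Graham's law, rate_UF₆/rate_Ne = √(M_Ne/M_UF₆) = √(20.18/352.02) = √0.05733 = 0.2394.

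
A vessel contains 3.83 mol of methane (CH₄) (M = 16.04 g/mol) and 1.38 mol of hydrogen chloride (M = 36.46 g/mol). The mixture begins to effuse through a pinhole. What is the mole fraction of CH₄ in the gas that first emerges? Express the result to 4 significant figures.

0.8071

Rate_i ∝ x_i/√M_i (Graham's law weighted by mole fraction), so the effusate composition follows n_i/√M_i.
Mole fraction of CH₄ in the effusate = (n_CH₄/√M_CH₄) / (n_CH₄/√M_CH₄ + n_HCl/√M_HCl)
= (3.83/√16.04) / (3.83/√16.04 + 1.38/√36.46) = 0.9563/(0.9563 + 0.2285) = 0.8071.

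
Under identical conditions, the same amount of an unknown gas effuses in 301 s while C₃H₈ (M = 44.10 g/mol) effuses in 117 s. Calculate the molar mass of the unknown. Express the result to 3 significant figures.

292 g/mol

Since effusion rate ∝ 1/√M, t_X/t_C₃H₈ = √(M_X/M_C₃H₈).
301/117 = 2.573 = √(M_X/44.10)
M_X = 44.10 × 2.573² = 44.10 × 6.619 = 292 g/mol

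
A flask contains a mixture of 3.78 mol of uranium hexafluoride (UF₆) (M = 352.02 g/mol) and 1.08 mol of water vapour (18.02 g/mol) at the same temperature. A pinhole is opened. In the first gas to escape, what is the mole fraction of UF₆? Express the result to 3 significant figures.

0.442

Effusion rate of each component ∝ n_i/√M_i (partial pressure × 1/√M).
Mole fraction of UF₆ in the effusate = (n_UF₆/√M_UF₆) / (n_UF₆/√M_UF₆ + n_H₂O/√M_H₂O)
= (3.78/√352.02) / (3.78/√352.02 + 1.08/√18.02) = 0.2015/(0.2015 + 0.2544) = 0.442.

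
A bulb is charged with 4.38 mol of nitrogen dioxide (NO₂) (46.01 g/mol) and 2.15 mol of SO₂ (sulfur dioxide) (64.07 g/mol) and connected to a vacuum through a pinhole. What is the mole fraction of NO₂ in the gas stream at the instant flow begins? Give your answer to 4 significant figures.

Each component's effusion rate ∝ (its partial pressure)·(1/√M) ∝ n_i/√M_i.
x_NO₂(eff) = (n_NO₂/√M_NO₂) / (n_NO₂/√M_NO₂ + n_SO₂/√M_SO₂)
= (4.38/√46.01) / (4.38/√46.01 + 2.15/√64.07) = 0.6457/(0.6457 + 0.2686) = 0.7062.

0.7062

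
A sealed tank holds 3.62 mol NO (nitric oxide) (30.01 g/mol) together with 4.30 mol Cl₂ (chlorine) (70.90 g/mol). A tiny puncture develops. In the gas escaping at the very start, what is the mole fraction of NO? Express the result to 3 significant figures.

Effusion rate of each component ∝ n_i/√M_i (partial pressure × 1/√M).
x_NO(eff) = (n_NO/√M_NO) / (n_NO/√M_NO + n_Cl₂/√M_Cl₂)
= (3.62/√30.01) / (3.62/√30.01 + 4.30/√70.90) = 0.6608/(0.6608 + 0.5107) = 0.564.

0.564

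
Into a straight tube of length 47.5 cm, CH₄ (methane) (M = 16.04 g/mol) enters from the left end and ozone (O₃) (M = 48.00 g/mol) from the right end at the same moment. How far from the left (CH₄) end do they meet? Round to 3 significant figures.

Graham's law gives d_CH₄/d_O₃ = rate_CH₄/rate_O₃ = √(M_O₃/M_CH₄) = √(48.00/16.04) = 1.730.
With d_CH₄ + d_O₃ = 47.5 cm, d_O₃ = 47.5/(1 + 1.730) = 17.40 cm.
d_CH₄ = 47.5 − 17.40 = 30.1 cm.

30.1 cm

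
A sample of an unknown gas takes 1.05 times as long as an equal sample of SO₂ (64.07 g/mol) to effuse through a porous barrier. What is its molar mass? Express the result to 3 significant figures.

70.6 g/mol

Using Graham's law: t_X/t_SO₂ = √(M_X/M_SO₂).
1.05 = √(M_X/64.07)
M_X = 64.07 × 1.05² = 64.07 × 1.103 = 70.6 g/mol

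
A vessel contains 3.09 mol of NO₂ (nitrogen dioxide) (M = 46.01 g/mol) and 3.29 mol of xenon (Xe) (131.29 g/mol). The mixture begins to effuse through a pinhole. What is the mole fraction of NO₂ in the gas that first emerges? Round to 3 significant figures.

Each component's effusion rate ∝ (its partial pressure)·(1/√M) ∝ n_i/√M_i.
So x_NO₂ in the escaping gas = (n_NO₂/√M_NO₂) / Σ(n_i/√M_i)
= (3.09/√46.01) / (3.09/√46.01 + 3.29/√131.29) = 0.4555/(0.4555 + 0.2871) = 0.613.

0.613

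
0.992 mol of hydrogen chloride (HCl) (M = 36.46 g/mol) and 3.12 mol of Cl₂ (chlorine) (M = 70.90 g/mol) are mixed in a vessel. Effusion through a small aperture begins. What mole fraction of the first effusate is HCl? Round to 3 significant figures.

Rate_i ∝ x_i/√M_i (Graham's law weighted by mole fraction), so the effusate composition follows n_i/√M_i.
x_HCl(eff) = (n_HCl/√M_HCl) / (n_HCl/√M_HCl + n_Cl₂/√M_Cl₂)
= (0.992/√36.46) / (0.992/√36.46 + 3.12/√70.90) = 0.1643/(0.1643 + 0.3705) = 0.307.

0.307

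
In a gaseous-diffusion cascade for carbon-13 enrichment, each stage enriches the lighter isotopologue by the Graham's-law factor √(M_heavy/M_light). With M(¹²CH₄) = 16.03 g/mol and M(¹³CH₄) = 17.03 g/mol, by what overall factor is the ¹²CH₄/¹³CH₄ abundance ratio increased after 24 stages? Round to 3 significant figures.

Overall factor = α^24 with α = √(17.03/16.03), i.e. (17.03/16.03)^(24/2).
= 1.06238^12 = 2.07.

2.07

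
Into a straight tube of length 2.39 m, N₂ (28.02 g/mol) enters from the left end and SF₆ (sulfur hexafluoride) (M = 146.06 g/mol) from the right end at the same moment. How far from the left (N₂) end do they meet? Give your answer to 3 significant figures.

The fronts meet when d_N₂ + d_SF₆ = L with d_N₂/d_SF₆ = √(M_SF₆/M_N₂) (Graham's law). Here √(M_SF₆/M_N₂) = √(146.06/28.02) = 2.283.
With d_N₂ + d_SF₆ = 2.39 m, d_SF₆ = 2.39/(1 + 2.283) = 0.7280 m.
d_N₂ = 2.39 − 0.7280 = 1.66 m.

1.66 m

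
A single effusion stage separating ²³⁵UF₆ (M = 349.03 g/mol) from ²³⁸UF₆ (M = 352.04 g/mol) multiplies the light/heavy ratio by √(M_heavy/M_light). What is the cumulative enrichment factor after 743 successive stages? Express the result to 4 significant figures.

The single-stage factor is √(M_heavy/M_light), so 743 stages give [√(352.04/349.03)]^743 = (352.04/349.03)^(743/2).
= 1.00862^(743/2) = 24.29.

24.29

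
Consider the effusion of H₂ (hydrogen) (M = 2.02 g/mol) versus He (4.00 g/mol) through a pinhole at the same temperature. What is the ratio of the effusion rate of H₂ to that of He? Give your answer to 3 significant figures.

1.41

Graham's law gives rate_H₂/rate_He = √(M_He/M_H₂) = √(4.00/2.02) = √1.980 = 1.41.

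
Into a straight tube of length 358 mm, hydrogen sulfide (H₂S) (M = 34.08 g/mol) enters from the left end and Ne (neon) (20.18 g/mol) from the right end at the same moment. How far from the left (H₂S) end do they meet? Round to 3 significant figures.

156 mm

The fronts meet when d_H₂S + d_Ne = L with d_H₂S/d_Ne = √(M_Ne/M_H₂S) (Graham's law). Here √(M_Ne/M_H₂S) = √(20.18/34.08) = 0.7695.
With d_H₂S + d_Ne = 358 mm, d_Ne = 358/(1 + 0.7695) = 202.3 mm.
d_H₂S = 358 − 202.3 = 156 mm.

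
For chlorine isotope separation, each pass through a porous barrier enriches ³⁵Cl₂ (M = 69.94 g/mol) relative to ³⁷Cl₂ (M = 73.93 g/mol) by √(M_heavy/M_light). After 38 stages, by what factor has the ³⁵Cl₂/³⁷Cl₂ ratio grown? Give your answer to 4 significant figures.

After 38 stages the ratio has grown by (√(73.93/69.94))^38 = (73.93/69.94)^(38/2).
= 1.05705^19 = 2.870.

2.870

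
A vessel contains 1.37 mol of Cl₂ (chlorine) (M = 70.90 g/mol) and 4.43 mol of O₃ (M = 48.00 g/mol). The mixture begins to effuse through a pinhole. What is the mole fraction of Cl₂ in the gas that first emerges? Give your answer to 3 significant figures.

Rate_i ∝ x_i/√M_i (Graham's law weighted by mole fraction), so the effusate composition follows n_i/√M_i.
So x_Cl₂ in the escaping gas = (n_Cl₂/√M_Cl₂) / Σ(n_i/√M_i)
= (1.37/√70.90) / (1.37/√70.90 + 4.43/√48.00) = 0.1627/(0.1627 + 0.6394) = 0.203.

0.203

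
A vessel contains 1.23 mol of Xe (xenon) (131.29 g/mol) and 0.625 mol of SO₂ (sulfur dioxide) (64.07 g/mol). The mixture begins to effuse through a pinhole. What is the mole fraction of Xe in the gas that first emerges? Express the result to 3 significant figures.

0.579

Each component's effusion rate ∝ (its partial pressure)·(1/√M) ∝ n_i/√M_i.
So x_Xe in the escaping gas = (n_Xe/√M_Xe) / Σ(n_i/√M_i)
= (1.23/√131.29) / (1.23/√131.29 + 0.625/√64.07) = 0.1073/(0.1073 + 0.07808) = 0.579.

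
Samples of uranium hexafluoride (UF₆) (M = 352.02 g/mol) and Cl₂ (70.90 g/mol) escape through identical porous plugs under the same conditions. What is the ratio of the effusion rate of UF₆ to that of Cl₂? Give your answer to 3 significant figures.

Graham's law gives rate_UF₆/rate_Cl₂ = √(M_Cl₂/M_UF₆) = √(70.90/352.02) = √0.2014 = 0.449.

0.449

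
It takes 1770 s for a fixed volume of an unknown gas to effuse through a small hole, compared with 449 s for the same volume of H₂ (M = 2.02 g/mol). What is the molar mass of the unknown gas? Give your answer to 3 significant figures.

Since effusion rate ∝ 1/√M, t_X/t_H₂ = √(M_X/M_H₂).
1770/449 = 3.942 = √(M_X/2.02)
M_X = 2.02 × 3.942² = 2.02 × 15.54 = 31.4 g/mol

31.4 g/mol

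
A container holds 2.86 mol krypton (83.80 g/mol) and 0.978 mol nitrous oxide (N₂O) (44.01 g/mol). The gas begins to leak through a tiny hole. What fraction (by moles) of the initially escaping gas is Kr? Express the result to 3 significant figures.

Effusion rate of each component ∝ n_i/√M_i (partial pressure × 1/√M).
So x_Kr in the escaping gas = (n_Kr/√M_Kr) / Σ(n_i/√M_i)
= (2.86/√83.80) / (2.86/√83.80 + 0.978/√44.01) = 0.3124/(0.3124 + 0.1474) = 0.679.

0.679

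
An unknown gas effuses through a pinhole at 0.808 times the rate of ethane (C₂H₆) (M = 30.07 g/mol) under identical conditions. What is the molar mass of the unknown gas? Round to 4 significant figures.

Since effusion rate ∝ 1/√M, rate_X/rate_C₂H₆ = √(M_C₂H₆/M_X).
0.808 = √(30.07/M_X)
M_X = 30.07 / 0.808² = 30.07 / 0.6529 = 46.06 g/mol

46.06 g/mol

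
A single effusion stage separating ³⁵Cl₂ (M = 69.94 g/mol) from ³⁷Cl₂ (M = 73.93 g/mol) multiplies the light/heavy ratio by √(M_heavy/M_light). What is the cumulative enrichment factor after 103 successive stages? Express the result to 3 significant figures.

Overall factor = α^103 with α = √(73.93/69.94), i.e. (73.93/69.94)^(103/2).
= 1.05705^(103/2) = 17.4.

17.4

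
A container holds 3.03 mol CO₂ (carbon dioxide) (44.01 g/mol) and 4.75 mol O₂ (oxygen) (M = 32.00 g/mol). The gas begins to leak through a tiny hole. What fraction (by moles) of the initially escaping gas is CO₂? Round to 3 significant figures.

0.352

The effusion rate of species i is ∝ p_i/√M_i ∝ n_i/√M_i.
Mole fraction of CO₂ in the effusate = (n_CO₂/√M_CO₂) / (n_CO₂/√M_CO₂ + n_O₂/√M_O₂)
= (3.03/√44.01) / (3.03/√44.01 + 4.75/√32.00) = 0.4567/(0.4567 + 0.8397) = 0.352.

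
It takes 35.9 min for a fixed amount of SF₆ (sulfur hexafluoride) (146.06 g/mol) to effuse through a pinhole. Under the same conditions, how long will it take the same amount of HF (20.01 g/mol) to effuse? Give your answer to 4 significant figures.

13.29 min

Graham's law gives t_HF/t_SF₆ = √(M_HF/M_SF₆) = √(20.01/146.06) = √0.1370 = 0.3701.
So the time for HF is 35.9 × 0.3701 = 13.29 min.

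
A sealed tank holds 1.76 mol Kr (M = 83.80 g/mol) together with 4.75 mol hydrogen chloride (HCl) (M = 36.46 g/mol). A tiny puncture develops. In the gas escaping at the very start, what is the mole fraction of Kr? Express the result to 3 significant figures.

The effusion rate of species i is ∝ p_i/√M_i ∝ n_i/√M_i.
Mole fraction of Kr in the effusate = (n_Kr/√M_Kr) / (n_Kr/√M_Kr + n_HCl/√M_HCl)
= (1.76/√83.80) / (1.76/√83.80 + 4.75/√36.46) = 0.1923/(0.1923 + 0.7867) = 0.196.

0.196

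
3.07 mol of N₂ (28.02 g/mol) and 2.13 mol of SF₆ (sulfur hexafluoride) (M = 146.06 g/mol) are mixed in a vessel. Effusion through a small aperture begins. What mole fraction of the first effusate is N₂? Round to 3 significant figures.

The effusion rate of species i is ∝ p_i/√M_i ∝ n_i/√M_i.
Mole fraction of N₂ in the effusate = (n_N₂/√M_N₂) / (n_N₂/√M_N₂ + n_SF₆/√M_SF₆)
= (3.07/√28.02) / (3.07/√28.02 + 2.13/√146.06) = 0.5800/(0.5800 + 0.1762) = 0.767.

0.767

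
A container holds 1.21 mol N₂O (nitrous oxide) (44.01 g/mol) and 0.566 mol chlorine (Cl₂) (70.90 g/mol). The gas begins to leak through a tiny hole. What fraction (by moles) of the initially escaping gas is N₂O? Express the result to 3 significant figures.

0.731

Each component's effusion rate ∝ (its partial pressure)·(1/√M) ∝ n_i/√M_i.
Mole fraction of N₂O in the effusate = (n_N₂O/√M_N₂O) / (n_N₂O/√M_N₂O + n_Cl₂/√M_Cl₂)
= (1.21/√44.01) / (1.21/√44.01 + 0.566/√70.90) = 0.1824/(0.1824 + 0.06722) = 0.731.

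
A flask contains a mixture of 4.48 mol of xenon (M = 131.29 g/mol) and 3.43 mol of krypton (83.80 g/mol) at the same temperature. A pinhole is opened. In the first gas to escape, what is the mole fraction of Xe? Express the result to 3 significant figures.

0.511

Effusion rate of each component ∝ n_i/√M_i (partial pressure × 1/√M).
x_Xe(eff) = (n_Xe/√M_Xe) / (n_Xe/√M_Xe + n_Kr/√M_Kr)
= (4.48/√131.29) / (4.48/√131.29 + 3.43/√83.80) = 0.3910/(0.3910 + 0.3747) = 0.511.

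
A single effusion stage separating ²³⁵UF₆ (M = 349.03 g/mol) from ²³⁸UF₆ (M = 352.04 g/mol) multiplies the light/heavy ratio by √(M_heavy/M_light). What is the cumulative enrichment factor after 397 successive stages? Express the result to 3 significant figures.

5.50

The single-stage factor is √(M_heavy/M_light), so 397 stages give [√(352.04/349.03)]^397 = (352.04/349.03)^(397/2).
= 1.00862^(397/2) = 5.50.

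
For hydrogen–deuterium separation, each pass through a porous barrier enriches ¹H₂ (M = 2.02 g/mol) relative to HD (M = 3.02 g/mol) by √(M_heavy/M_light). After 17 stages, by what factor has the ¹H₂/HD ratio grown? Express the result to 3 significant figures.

30.5

Overall factor = α^17 with α = √(3.02/2.02), i.e. (3.02/2.02)^(17/2).
= 1.49505^(17/2) = 30.5.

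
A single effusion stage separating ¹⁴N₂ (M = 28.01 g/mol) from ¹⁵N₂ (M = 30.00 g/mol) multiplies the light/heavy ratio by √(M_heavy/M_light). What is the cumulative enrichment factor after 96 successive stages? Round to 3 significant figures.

After 96 stages the ratio has grown by (√(30.00/28.01))^96 = (30.00/28.01)^(96/2).
= 1.07105^48 = 27.0.

27.0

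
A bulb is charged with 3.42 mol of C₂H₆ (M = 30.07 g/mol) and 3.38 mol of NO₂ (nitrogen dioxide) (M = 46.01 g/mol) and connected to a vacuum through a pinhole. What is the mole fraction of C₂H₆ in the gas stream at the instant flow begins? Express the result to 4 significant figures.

Each component's effusion rate ∝ (its partial pressure)·(1/√M) ∝ n_i/√M_i.
Mole fraction of C₂H₆ in the effusate = (n_C₂H₆/√M_C₂H₆) / (n_C₂H₆/√M_C₂H₆ + n_NO₂/√M_NO₂)
= (3.42/√30.07) / (3.42/√30.07 + 3.38/√46.01) = 0.6237/(0.6237 + 0.4983) = 0.5559.

0.5559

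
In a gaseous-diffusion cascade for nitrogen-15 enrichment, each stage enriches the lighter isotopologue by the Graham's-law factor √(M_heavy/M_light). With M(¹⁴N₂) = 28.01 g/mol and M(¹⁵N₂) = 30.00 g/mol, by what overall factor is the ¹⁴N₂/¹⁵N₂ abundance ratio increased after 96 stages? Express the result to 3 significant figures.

The single-stage factor is √(M_heavy/M_light), so 96 stages give [√(30.00/28.01)]^96 = (30.00/28.01)^(96/2).
= 1.07105^48 = 27.0.

27.0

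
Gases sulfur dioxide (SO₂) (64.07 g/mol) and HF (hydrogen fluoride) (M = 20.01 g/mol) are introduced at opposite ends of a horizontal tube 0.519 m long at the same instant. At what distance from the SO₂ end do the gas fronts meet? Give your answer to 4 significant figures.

0.1861 m

The fronts meet when d_SO₂ + d_HF = L with d_SO₂/d_HF = √(M_HF/M_SO₂) (Graham's law). Here √(M_HF/M_SO₂) = √(20.01/64.07) = 0.5589.
With d_SO₂ + d_HF = 0.519 m, d_HF = 0.519/(1 + 0.5589) = 0.3329 m.
d_SO₂ = 0.519 − 0.3329 = 0.1861 m.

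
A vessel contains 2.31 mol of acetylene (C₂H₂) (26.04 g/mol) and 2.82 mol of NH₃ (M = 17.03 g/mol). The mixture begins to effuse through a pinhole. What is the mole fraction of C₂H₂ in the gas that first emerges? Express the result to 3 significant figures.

0.398

Rate_i ∝ x_i/√M_i (Graham's law weighted by mole fraction), so the effusate composition follows n_i/√M_i.
Mole fraction of C₂H₂ in the effusate = (n_C₂H₂/√M_C₂H₂) / (n_C₂H₂/√M_C₂H₂ + n_NH₃/√M_NH₃)
= (2.31/√26.04) / (2.31/√26.04 + 2.82/√17.03) = 0.4527/(0.4527 + 0.6833) = 0.398.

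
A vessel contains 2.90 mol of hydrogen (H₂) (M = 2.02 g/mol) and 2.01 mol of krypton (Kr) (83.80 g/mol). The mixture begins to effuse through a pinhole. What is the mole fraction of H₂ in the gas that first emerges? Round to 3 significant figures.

The effusion rate of species i is ∝ p_i/√M_i ∝ n_i/√M_i.
Mole fraction of H₂ in the effusate = (n_H₂/√M_H₂) / (n_H₂/√M_H₂ + n_Kr/√M_Kr)
= (2.90/√2.02) / (2.90/√2.02 + 2.01/√83.80) = 2.040/(2.040 + 0.2196) = 0.903.

0.903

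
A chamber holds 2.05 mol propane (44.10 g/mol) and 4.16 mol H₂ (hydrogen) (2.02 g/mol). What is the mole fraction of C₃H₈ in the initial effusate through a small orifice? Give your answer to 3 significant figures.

0.0954

Effusion rate of each component ∝ n_i/√M_i (partial pressure × 1/√M).
So x_C₃H₈ in the escaping gas = (n_C₃H₈/√M_C₃H₈) / Σ(n_i/√M_i)
= (2.05/√44.10) / (2.05/√44.10 + 4.16/√2.02) = 0.3087/(0.3087 + 2.927) = 0.0954.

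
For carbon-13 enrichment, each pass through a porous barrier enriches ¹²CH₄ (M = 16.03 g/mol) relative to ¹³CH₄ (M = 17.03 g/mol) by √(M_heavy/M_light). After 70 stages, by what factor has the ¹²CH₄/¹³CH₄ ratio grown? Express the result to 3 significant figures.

8.31

The single-stage factor is √(M_heavy/M_light), so 70 stages give [√(17.03/16.03)]^70 = (17.03/16.03)^(70/2).
= 1.06238^35 = 8.31.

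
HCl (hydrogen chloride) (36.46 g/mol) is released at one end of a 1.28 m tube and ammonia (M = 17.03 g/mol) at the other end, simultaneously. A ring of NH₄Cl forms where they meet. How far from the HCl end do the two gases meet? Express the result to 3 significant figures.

0.520 m

The fronts meet when d_HCl + d_NH₃ = L with d_HCl/d_NH₃ = √(M_NH₃/M_HCl) (Graham's law). Here √(M_NH₃/M_HCl) = √(17.03/36.46) = 0.6834.
With d_HCl + d_NH₃ = 1.28 m, d_NH₃ = 1.28/(1 + 0.6834) = 0.7603 m.
d_HCl = 1.28 − 0.7603 = 0.520 m.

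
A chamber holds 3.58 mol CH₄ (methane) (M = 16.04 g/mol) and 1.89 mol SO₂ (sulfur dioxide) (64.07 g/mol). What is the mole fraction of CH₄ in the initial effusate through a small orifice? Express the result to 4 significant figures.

0.7910

Each component's effusion rate ∝ (its partial pressure)·(1/√M) ∝ n_i/√M_i.
x_CH₄(eff) = (n_CH₄/√M_CH₄) / (n_CH₄/√M_CH₄ + n_SO₂/√M_SO₂)
= (3.58/√16.04) / (3.58/√16.04 + 1.89/√64.07) = 0.8939/(0.8939 + 0.2361) = 0.7910.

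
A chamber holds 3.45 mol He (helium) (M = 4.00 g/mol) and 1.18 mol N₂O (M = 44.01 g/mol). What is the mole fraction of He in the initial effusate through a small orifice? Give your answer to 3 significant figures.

Rate_i ∝ x_i/√M_i (Graham's law weighted by mole fraction), so the effusate composition follows n_i/√M_i.
x_He(eff) = (n_He/√M_He) / (n_He/√M_He + n_N₂O/√M_N₂O)
= (3.45/√4.00) / (3.45/√4.00 + 1.18/√44.01) = 1.725/(1.725 + 0.1779) = 0.907.

0.907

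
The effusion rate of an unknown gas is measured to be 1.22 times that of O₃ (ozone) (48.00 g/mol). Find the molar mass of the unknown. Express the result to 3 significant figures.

32.2 g/mol

Graham's law gives rate_X/rate_O₃ = √(M_O₃/M_X).
1.22 = √(48.00/M_X)
M_X = 48.00 / 1.22² = 48.00 / 1.488 = 32.2 g/mol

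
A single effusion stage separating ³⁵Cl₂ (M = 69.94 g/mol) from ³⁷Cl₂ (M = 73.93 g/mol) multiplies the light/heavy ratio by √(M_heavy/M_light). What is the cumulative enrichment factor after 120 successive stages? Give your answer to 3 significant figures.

27.9

After 120 stages the ratio has grown by (√(73.93/69.94))^120 = (73.93/69.94)^(120/2).
= 1.05705^60 = 27.9.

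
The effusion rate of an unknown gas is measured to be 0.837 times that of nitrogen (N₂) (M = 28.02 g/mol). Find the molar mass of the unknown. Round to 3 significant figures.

Since effusion rate ∝ 1/√M, rate_X/rate_N₂ = √(M_N₂/M_X).
0.837 = √(28.02/M_X)
M_X = 28.02 / 0.837² = 28.02 / 0.7006 = 40.0 g/mol

40.0 g/mol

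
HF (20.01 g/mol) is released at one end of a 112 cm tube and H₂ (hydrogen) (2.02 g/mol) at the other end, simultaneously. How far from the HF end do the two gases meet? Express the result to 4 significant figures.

The fronts meet when d_HF + d_H₂ = L with d_HF/d_H₂ = √(M_H₂/M_HF) (Graham's law). Here √(M_H₂/M_HF) = √(2.02/20.01) = 0.3177.
With d_HF + d_H₂ = 112 cm, d_H₂ = 112/(1 + 0.3177) = 84.99 cm.
d_HF = 112 − 84.99 = 27.01 cm.

27.01 cm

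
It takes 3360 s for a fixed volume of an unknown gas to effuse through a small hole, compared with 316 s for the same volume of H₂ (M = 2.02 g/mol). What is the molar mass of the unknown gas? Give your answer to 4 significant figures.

Since effusion rate ∝ 1/√M, t_X/t_H₂ = √(M_X/M_H₂).
3360/316 = 10.63 = √(M_X/2.02)
M_X = 2.02 × 10.63² = 2.02 × 113.1 = 228.4 g/mol

228.4 g/mol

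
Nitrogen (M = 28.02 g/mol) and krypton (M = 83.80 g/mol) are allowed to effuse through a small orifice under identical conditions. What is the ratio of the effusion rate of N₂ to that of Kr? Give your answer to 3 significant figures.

1.73

By Graham's law, rate_N₂/rate_Kr = √(M_Kr/M_N₂) = √(83.80/28.02) = √2.991 = 1.73.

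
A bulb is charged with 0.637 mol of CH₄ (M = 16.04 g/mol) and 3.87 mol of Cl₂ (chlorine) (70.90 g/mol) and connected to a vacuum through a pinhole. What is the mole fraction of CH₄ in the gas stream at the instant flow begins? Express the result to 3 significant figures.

0.257

The effusion rate of species i is ∝ p_i/√M_i ∝ n_i/√M_i.
x_CH₄(eff) = (n_CH₄/√M_CH₄) / (n_CH₄/√M_CH₄ + n_Cl₂/√M_Cl₂)
= (0.637/√16.04) / (0.637/√16.04 + 3.87/√70.90) = 0.1591/(0.1591 + 0.4596) = 0.257.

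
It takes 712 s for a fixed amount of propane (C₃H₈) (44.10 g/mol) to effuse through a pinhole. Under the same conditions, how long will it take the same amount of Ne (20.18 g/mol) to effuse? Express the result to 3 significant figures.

From Graham's law, t_Ne/t_C₃H₈ = √(M_Ne/M_C₃H₈) = √(20.18/44.10) = √0.4576 = 0.6765.
So the time for Ne is 712 × 0.6765 = 482 s.

482 s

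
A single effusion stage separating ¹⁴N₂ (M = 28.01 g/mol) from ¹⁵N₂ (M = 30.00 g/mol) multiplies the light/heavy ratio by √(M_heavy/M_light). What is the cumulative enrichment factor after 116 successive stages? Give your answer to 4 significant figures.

The single-stage factor is √(M_heavy/M_light), so 116 stages give [√(30.00/28.01)]^116 = (30.00/28.01)^(116/2).
= 1.07105^58 = 53.56.

53.56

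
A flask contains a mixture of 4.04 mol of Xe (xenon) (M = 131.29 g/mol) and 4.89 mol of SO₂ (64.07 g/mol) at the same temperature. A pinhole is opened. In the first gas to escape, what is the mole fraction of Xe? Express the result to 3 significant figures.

Effusion rate of each component ∝ n_i/√M_i (partial pressure × 1/√M).
So x_Xe in the escaping gas = (n_Xe/√M_Xe) / Σ(n_i/√M_i)
= (4.04/√131.29) / (4.04/√131.29 + 4.89/√64.07) = 0.3526/(0.3526 + 0.6109) = 0.366.

0.366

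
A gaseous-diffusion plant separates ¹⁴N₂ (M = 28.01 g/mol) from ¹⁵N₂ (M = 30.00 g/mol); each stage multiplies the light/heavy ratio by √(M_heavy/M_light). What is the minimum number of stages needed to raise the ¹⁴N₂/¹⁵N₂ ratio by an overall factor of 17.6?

84

Single-stage factor α = √(30.00/28.01), so ln α = ½ ln(1.07105) = 0.03432.
Need α^N ≥ 17.6 ⇒ N ≥ ln(17.6) / ln α = 2.868 / 0.03432 = 83.57.
Minimum whole number of stages: N = 84.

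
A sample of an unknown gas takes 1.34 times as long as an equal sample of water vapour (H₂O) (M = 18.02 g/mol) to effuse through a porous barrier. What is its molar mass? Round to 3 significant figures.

32.4 g/mol

By Graham's law, t_X/t_H₂O = √(M_X/M_H₂O).
1.34 = √(M_X/18.02)
M_X = 18.02 × 1.34² = 18.02 × 1.796 = 32.4 g/mol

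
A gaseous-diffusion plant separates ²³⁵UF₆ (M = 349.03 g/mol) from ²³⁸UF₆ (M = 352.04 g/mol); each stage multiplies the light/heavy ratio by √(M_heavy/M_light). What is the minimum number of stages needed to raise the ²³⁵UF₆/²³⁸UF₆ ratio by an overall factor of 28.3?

779

Per stage α = (352.04/349.03)^(1/2) = 1.00862^0.5, giving ln α = 0.004293.
Need α^N ≥ 28.3 ⇒ N ≥ ln(28.3) / ln α = 3.343 / 0.004293 = 778.59.
So at least 779 stages are needed.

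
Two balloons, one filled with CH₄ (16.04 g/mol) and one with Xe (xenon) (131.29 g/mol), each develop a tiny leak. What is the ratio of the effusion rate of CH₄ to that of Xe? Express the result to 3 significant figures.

2.86

By Graham's law, rate_CH₄/rate_Xe = √(M_Xe/M_CH₄) = √(131.29/16.04) = √8.185 = 2.86.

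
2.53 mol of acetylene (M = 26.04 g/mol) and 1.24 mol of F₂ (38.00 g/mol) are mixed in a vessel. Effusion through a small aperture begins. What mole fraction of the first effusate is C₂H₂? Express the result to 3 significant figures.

0.711

Each component's effusion rate ∝ (its partial pressure)·(1/√M) ∝ n_i/√M_i.
Mole fraction of C₂H₂ in the effusate = (n_C₂H₂/√M_C₂H₂) / (n_C₂H₂/√M_C₂H₂ + n_F₂/√M_F₂)
= (2.53/√26.04) / (2.53/√26.04 + 1.24/√38.00) = 0.4958/(0.4958 + 0.2012) = 0.711.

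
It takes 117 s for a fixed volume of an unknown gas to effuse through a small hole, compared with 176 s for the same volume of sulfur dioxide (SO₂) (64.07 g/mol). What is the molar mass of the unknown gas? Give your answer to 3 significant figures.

28.3 g/mol

Since effusion rate ∝ 1/√M, t_X/t_SO₂ = √(M_X/M_SO₂).
117/176 = 0.6648 = √(M_X/64.07)
M_X = 64.07 × 0.6648² = 64.07 × 0.4419 = 28.3 g/mol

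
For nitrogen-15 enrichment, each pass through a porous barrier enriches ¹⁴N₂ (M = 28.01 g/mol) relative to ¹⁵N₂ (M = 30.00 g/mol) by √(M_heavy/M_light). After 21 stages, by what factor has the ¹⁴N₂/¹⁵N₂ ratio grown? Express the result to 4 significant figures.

2.056

Each stage multiplies the ratio by α = √(30.00/28.01), so after 21 stages the overall factor is α^21 = (30.00/28.01)^(21/2).
= 1.07105^(21/2) = 2.056.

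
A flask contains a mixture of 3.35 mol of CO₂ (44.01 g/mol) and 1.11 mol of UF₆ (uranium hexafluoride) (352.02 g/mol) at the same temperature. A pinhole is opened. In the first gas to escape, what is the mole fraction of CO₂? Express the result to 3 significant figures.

Rate_i ∝ x_i/√M_i (Graham's law weighted by mole fraction), so the effusate composition follows n_i/√M_i.
x_CO₂(eff) = (n_CO₂/√M_CO₂) / (n_CO₂/√M_CO₂ + n_UF₆/√M_UF₆)
= (3.35/√44.01) / (3.35/√44.01 + 1.11/√352.02) = 0.5050/(0.5050 + 0.05916) = 0.895.

0.895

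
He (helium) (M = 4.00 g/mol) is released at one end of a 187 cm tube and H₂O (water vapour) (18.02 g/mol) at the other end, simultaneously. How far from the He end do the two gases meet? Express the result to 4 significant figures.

127.1 cm

Distances travelled in equal time are proportional to diffusion rates, so d_He/d_H₂O = √(M_H₂O/M_He) = √(18.02/4.00) = 2.122.
With d_He + d_H₂O = 187 cm, d_H₂O = 187/(1 + 2.122) = 59.89 cm.
d_He = 187 − 59.89 = 127.1 cm.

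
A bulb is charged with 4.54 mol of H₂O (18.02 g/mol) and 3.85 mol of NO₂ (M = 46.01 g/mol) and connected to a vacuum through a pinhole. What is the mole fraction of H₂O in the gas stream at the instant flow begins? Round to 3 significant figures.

The effusion rate of species i is ∝ p_i/√M_i ∝ n_i/√M_i.
Mole fraction of H₂O in the effusate = (n_H₂O/√M_H₂O) / (n_H₂O/√M_H₂O + n_NO₂/√M_NO₂)
= (4.54/√18.02) / (4.54/√18.02 + 3.85/√46.01) = 1.069/(1.069 + 0.5676) = 0.653.

0.653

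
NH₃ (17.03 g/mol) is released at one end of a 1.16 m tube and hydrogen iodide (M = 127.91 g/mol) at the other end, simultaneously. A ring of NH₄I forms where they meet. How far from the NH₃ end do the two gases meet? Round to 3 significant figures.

0.850 m

In equal time, each gas travels a distance ∝ its rate ∝ 1/√M, so d_NH₃/d_HI = √(M_HI/M_NH₃) = √(127.91/17.03) = 2.741.
With d_NH₃ + d_HI = 1.16 m, d_HI = 1.16/(1 + 2.741) = 0.3101 m.
d_NH₃ = 1.16 − 0.3101 = 0.850 m.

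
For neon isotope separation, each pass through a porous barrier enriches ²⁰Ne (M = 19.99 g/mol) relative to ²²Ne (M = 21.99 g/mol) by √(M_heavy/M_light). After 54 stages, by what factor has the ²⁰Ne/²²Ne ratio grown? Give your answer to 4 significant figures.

The single-stage factor is √(M_heavy/M_light), so 54 stages give [√(21.99/19.99)]^54 = (21.99/19.99)^(54/2).
= 1.10005^27 = 13.13.

13.13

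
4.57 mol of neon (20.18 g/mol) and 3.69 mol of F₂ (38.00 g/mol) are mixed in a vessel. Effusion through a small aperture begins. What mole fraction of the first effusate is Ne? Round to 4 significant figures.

The effusion rate of species i is ∝ p_i/√M_i ∝ n_i/√M_i.
x_Ne(eff) = (n_Ne/√M_Ne) / (n_Ne/√M_Ne + n_F₂/√M_F₂)
= (4.57/√20.18) / (4.57/√20.18 + 3.69/√38.00) = 1.017/(1.017 + 0.5986) = 0.6296.

0.6296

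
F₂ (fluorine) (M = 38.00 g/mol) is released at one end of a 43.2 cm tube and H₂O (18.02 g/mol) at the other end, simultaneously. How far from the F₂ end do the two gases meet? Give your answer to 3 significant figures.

Distances travelled in equal time are proportional to diffusion rates, so d_F₂/d_H₂O = √(M_H₂O/M_F₂) = √(18.02/38.00) = 0.6886.
With d_F₂ + d_H₂O = 43.2 cm, d_H₂O = 43.2/(1 + 0.6886) = 25.58 cm.
d_F₂ = 43.2 − 25.58 = 17.6 cm.

17.6 cm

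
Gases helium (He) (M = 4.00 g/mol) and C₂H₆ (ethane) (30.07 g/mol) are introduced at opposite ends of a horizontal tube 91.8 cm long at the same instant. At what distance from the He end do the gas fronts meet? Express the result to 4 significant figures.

Distances travelled in equal time are proportional to diffusion rates, so d_He/d_C₂H₆ = √(M_C₂H₆/M_He) = √(30.07/4.00) = 2.742.
With d_He + d_C₂H₆ = 91.8 cm, d_C₂H₆ = 91.8/(1 + 2.742) = 24.53 cm.
d_He = 91.8 − 24.53 = 67.27 cm.

67.27 cm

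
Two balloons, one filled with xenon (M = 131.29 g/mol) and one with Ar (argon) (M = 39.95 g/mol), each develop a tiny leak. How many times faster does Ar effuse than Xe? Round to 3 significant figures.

Since effusion rate ∝ 1/√M, rate_Ar/rate_Xe = √(M_Xe/M_Ar) = √(131.29/39.95) = √3.286 = 1.81.

1.81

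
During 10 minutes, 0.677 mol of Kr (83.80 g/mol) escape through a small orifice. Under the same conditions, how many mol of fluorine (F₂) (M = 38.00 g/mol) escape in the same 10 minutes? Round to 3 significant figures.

By Graham's law, rate_F₂/rate_Kr = √(M_Kr/M_F₂) = √(83.80/38.00) = √2.205 = 1.485.
So the amount for F₂ is 0.677 × 1.485 = 1.01 mol.

1.01 mol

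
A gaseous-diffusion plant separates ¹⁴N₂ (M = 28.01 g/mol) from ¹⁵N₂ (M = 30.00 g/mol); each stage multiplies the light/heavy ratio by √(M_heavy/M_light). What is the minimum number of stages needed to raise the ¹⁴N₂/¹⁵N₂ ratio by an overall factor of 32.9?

102

Single-stage factor α = √(30.00/28.01), so ln α = ½ ln(1.07105) = 0.03432.
Need α^N ≥ 32.9 ⇒ N ≥ ln(32.9) / ln α = 3.493 / 0.03432 = 101.80.
Minimum whole number of stages: N = 102.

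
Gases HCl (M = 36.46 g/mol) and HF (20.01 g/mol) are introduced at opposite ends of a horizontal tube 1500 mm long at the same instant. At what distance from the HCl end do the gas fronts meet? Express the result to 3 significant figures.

The fronts meet when d_HCl + d_HF = L with d_HCl/d_HF = √(M_HF/M_HCl) (Graham's law). Here √(M_HF/M_HCl) = √(20.01/36.46) = 0.7408.
With d_HCl + d_HF = 1500 mm, d_HF = 1500/(1 + 0.7408) = 861.7 mm.
d_HCl = 1500 − 861.7 = 638 mm.

638 mm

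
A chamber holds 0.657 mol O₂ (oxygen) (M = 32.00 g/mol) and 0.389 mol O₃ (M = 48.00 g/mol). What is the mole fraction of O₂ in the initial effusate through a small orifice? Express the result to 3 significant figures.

0.674

Each component's effusion rate ∝ (its partial pressure)·(1/√M) ∝ n_i/√M_i.
Mole fraction of O₂ in the effusate = (n_O₂/√M_O₂) / (n_O₂/√M_O₂ + n_O₃/√M_O₃)
= (0.657/√32.00) / (0.657/√32.00 + 0.389/√48.00) = 0.1161/(0.1161 + 0.05615) = 0.674.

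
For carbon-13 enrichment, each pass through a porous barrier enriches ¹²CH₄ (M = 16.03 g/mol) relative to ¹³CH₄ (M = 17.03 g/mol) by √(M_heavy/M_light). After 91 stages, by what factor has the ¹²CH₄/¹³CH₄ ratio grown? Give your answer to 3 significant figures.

15.7

After 91 stages the ratio has grown by (√(17.03/16.03))^91 = (17.03/16.03)^(91/2).
= 1.06238^(91/2) = 15.7.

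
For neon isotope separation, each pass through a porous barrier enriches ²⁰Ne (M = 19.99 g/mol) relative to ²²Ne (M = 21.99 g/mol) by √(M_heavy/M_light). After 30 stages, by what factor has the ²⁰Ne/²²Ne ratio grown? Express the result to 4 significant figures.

4.180

Each stage multiplies the ratio by α = √(21.99/19.99), so after 30 stages the overall factor is α^30 = (21.99/19.99)^(30/2).
= 1.10005^15 = 4.180.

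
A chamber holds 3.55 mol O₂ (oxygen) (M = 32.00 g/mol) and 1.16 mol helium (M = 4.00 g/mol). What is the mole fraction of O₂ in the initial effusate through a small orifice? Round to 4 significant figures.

The effusion rate of species i is ∝ p_i/√M_i ∝ n_i/√M_i.
Mole fraction of O₂ in the effusate = (n_O₂/√M_O₂) / (n_O₂/√M_O₂ + n_He/√M_He)
= (3.55/√32.00) / (3.55/√32.00 + 1.16/√4.00) = 0.6276/(0.6276 + 0.5800) = 0.5197.

0.5197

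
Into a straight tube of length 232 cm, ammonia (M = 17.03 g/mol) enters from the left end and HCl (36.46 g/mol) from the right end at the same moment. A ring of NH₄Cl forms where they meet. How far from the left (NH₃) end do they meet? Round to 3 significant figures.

Graham's law gives d_NH₃/d_HCl = rate_NH₃/rate_HCl = √(M_HCl/M_NH₃) = √(36.46/17.03) = 1.463.
With d_NH₃ + d_HCl = 232 cm, d_HCl = 232/(1 + 1.463) = 94.19 cm.
d_NH₃ = 232 − 94.19 = 138 cm.

138 cm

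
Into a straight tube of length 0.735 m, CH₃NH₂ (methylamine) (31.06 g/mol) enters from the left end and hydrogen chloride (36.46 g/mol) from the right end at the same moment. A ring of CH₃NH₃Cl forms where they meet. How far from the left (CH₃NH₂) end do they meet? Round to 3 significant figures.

Graham's law gives d_CH₃NH₂/d_HCl = rate_CH₃NH₂/rate_HCl = √(M_HCl/M_CH₃NH₂) = √(36.46/31.06) = 1.083.
With d_CH₃NH₂ + d_HCl = 0.735 m, d_HCl = 0.735/(1 + 1.083) = 0.3528 m.
d_CH₃NH₂ = 0.735 − 0.3528 = 0.382 m.

0.382 m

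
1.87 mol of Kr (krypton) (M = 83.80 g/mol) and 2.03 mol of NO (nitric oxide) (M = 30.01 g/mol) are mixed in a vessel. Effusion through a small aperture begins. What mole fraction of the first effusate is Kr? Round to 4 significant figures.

0.3554

The effusion rate of species i is ∝ p_i/√M_i ∝ n_i/√M_i.
So x_Kr in the escaping gas = (n_Kr/√M_Kr) / Σ(n_i/√M_i)
= (1.87/√83.80) / (1.87/√83.80 + 2.03/√30.01) = 0.2043/(0.2043 + 0.3706) = 0.3554.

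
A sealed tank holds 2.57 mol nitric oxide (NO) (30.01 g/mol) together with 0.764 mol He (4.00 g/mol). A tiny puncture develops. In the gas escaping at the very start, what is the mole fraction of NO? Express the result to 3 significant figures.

0.551

Effusion rate of each component ∝ n_i/√M_i (partial pressure × 1/√M).
So x_NO in the escaping gas = (n_NO/√M_NO) / Σ(n_i/√M_i)
= (2.57/√30.01) / (2.57/√30.01 + 0.764/√4.00) = 0.4691/(0.4691 + 0.3820) = 0.551.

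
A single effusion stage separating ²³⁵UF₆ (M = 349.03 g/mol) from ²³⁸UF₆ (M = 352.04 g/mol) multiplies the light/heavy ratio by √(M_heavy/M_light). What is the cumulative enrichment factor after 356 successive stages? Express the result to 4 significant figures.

Each stage multiplies the ratio by α = √(352.04/349.03), so after 356 stages the overall factor is α^356 = (352.04/349.03)^(356/2).
= 1.00862^178 = 4.611.

4.611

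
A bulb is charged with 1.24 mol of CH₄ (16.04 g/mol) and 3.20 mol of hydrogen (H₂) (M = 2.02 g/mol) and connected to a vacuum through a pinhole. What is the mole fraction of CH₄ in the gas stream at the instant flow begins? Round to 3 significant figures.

0.121

Rate_i ∝ x_i/√M_i (Graham's law weighted by mole fraction), so the effusate composition follows n_i/√M_i.
Mole fraction of CH₄ in the effusate = (n_CH₄/√M_CH₄) / (n_CH₄/√M_CH₄ + n_H₂/√M_H₂)
= (1.24/√16.04) / (1.24/√16.04 + 3.20/√2.02) = 0.3096/(0.3096 + 2.252) = 0.121.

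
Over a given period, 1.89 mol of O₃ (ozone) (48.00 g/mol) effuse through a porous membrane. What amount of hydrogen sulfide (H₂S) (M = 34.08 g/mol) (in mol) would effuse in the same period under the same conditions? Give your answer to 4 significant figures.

Since effusion rate ∝ 1/√M, rate_H₂S/rate_O₃ = √(M_O₃/M_H₂S) = √(48.00/34.08) = √1.408 = 1.187.
So the amount for H₂S is 1.89 × 1.187 = 2.243 mol.

2.243 mol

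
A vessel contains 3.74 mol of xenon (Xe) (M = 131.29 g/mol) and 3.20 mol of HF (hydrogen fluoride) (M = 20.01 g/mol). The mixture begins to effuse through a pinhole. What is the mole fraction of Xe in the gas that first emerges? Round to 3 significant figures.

0.313

Each component's effusion rate ∝ (its partial pressure)·(1/√M) ∝ n_i/√M_i.
Mole fraction of Xe in the effusate = (n_Xe/√M_Xe) / (n_Xe/√M_Xe + n_HF/√M_HF)
= (3.74/√131.29) / (3.74/√131.29 + 3.20/√20.01) = 0.3264/(0.3264 + 0.7154) = 0.313.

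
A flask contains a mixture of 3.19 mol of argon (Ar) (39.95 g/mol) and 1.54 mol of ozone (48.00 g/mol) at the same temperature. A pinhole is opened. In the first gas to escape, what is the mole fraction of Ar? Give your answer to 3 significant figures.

Rate_i ∝ x_i/√M_i (Graham's law weighted by mole fraction), so the effusate composition follows n_i/√M_i.
Mole fraction of Ar in the effusate = (n_Ar/√M_Ar) / (n_Ar/√M_Ar + n_O₃/√M_O₃)
= (3.19/√39.95) / (3.19/√39.95 + 1.54/√48.00) = 0.5047/(0.5047 + 0.2223) = 0.694.

0.694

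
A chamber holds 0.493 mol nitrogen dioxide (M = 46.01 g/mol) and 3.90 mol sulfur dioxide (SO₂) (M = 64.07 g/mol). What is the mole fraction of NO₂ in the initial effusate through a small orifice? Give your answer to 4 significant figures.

The effusion rate of species i is ∝ p_i/√M_i ∝ n_i/√M_i.
x_NO₂(eff) = (n_NO₂/√M_NO₂) / (n_NO₂/√M_NO₂ + n_SO₂/√M_SO₂)
= (0.493/√46.01) / (0.493/√46.01 + 3.90/√64.07) = 0.07268/(0.07268 + 0.4872) = 0.1298.

0.1298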